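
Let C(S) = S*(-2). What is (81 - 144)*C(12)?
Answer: 1512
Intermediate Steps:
C(S) = -2*S
(81 - 144)*C(12) = (81 - 144)*(-2*12) = -63*(-24) = 1512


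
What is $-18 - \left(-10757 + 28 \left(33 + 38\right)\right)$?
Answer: $8751$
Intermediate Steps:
$-18 - \left(-10757 + 28 \left(33 + 38\right)\right) = -18 + \left(\left(\left(-28\right) 71 + 6157\right) + 4600\right) = -18 + \left(\left(-1988 + 6157\right) + 4600\right) = -18 + \left(4169 + 4600\right) = -18 + 8769 = 8751$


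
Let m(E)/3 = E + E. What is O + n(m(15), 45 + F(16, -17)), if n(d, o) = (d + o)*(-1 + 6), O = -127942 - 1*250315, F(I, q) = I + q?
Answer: -377587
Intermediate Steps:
m(E) = 6*E (m(E) = 3*(E + E) = 3*(2*E) = 6*E)
O = -378257 (O = -127942 - 250315 = -378257)
n(d, o) = 5*d + 5*o (n(d, o) = (d + o)*5 = 5*d + 5*o)
O + n(m(15), 45 + F(16, -17)) = -378257 + (5*(6*15) + 5*(45 + (16 - 17))) = -378257 + (5*90 + 5*(45 - 1)) = -378257 + (450 + 5*44) = -378257 + (450 + 220) = -378257 + 670 = -377587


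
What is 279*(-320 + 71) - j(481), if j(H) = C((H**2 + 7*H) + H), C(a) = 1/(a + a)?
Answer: -32680408879/470418 ≈ -69471.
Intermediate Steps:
C(a) = 1/(2*a)
j(H) = 1/(2*(H**2 + 8*H)) (j(H) = 1/(2*((H**2 + 7*H) + H)) = 1/(2*(H**2 + 8*H)))
279*(-320 + 71) - j(481) = 279*(-320 + 71) - 1/(2*481*(8 + 481)) = 279*(-249) - 1/(2*481*489) = -69471 - 1/(2*481*489) = -69471 - 1*1/470418 = -69471 - 1/470418 = -32680408879/470418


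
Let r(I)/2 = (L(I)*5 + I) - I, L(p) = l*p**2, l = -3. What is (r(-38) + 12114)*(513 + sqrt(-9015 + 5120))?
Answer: -16008678 - 31206*I*sqrt(3895) ≈ -1.6009e+7 - 1.9476e+6*I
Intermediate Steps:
L(p) = -3*p**2
r(I) = -30*I**2 (r(I) = 2*((-3*I**2*5 + I) - I) = 2*((-15*I**2 + I) - I) = 2*((I - 15*I**2) - I) = 2*(-15*I**2) = -30*I**2)
(r(-38) + 12114)*(513 + sqrt(-9015 + 5120)) = (-30*(-38)**2 + 12114)*(513 + sqrt(-9015 + 5120)) = (-30*1444 + 12114)*(513 + sqrt(-3895)) = (-43320 + 12114)*(513 + I*sqrt(3895)) = -31206*(513 + I*sqrt(3895)) = -16008678 - 31206*I*sqrt(3895)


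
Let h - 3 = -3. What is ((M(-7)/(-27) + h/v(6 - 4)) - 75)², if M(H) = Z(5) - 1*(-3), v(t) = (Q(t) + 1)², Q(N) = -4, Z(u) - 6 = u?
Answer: 4157521/729 ≈ 5703.0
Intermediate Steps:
h = 0 (h = 3 - 3 = 0)
Z(u) = 6 + u
v(t) = 9 (v(t) = (-4 + 1)² = (-3)² = 9)
M(H) = 14 (M(H) = (6 + 5) - 1*(-3) = 11 + 3 = 14)
((M(-7)/(-27) + h/v(6 - 4)) - 75)² = ((14/(-27) + 0/9) - 75)² = ((14*(-1/27) + 0*(⅑)) - 75)² = ((-14/27 + 0) - 75)² = (-14/27 - 75)² = (-2039/27)² = 4157521/729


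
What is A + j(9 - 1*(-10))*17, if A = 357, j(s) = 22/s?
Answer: 7157/19 ≈ 376.68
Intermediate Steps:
A + j(9 - 1*(-10))*17 = 357 + (22/(9 - 1*(-10)))*17 = 357 + (22/(9 + 10))*17 = 357 + (22/19)*17 = 357 + 374/19 = 7157/19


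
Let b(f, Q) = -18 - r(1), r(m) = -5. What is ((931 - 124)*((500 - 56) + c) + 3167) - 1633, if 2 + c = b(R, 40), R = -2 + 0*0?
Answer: 347737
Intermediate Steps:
R = -2 (R = -2 + 0 = -2)
b(f, Q) = -13 (b(f, Q) = -18 - 1*(-5) = -18 + 5 = -13)
c = -15 (c = -2 - 13 = -15)
((931 - 124)*((500 - 56) + c) + 3167) - 1633 = ((931 - 124)*((500 - 56) - 15) + 3167) - 1633 = (807*(444 - 15) + 3167) - 1633 = (807*429 + 3167) - 1633 = (346203 + 3167) - 1633 = 349370 - 1633 = 347737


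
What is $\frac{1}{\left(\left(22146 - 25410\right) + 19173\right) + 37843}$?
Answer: $\frac{1}{53752} \approx 1.8604 \cdot 10^{-5}$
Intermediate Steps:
$\frac{1}{\left(\left(22146 - 25410\right) + 19173\right) + 37843} = \frac{1}{\left(-3264 + 19173\right) + 37843} = \frac{1}{15909 + 37843} = \frac{1}{53752}$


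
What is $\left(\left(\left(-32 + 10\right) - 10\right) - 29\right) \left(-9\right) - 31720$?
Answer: $-31171$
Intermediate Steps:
$\left(\left(\left(-32 + 10\right) - 10\right) - 29\right) \left(-9\right) - 31720 = \left(\left(-22 - 10\right) - 29\right) \left(-9\right) - 31720 = \left(-32 - 29\right) \left(-9\right) - 31720 = \left(-61\right) \left(-9\right) - 31720 = 549 - 31720 = -31171$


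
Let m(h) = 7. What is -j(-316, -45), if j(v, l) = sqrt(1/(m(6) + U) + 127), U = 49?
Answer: -sqrt(99582)/28 ≈ -11.270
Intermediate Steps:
j(v, l) = sqrt(99582)/28 (j(v, l) = sqrt(1/(7 + 49) + 127) = sqrt(1/56 + 127) = sqrt(7113/56) = sqrt(99582)/28)
-j(-316, -45) = -sqrt(99582)/28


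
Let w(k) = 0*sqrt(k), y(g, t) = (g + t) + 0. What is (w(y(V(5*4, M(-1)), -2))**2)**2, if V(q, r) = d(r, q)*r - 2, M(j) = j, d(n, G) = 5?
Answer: 0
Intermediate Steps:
V(q, r) = -2 + 5*r (V(q, r) = 5*r - 2 = -2 + 5*r)
y(g, t) = g + t
w(k) = 0
(w(y(V(5*4, M(-1)), -2))**2)**2 = (0**2)**2 = 0**2 = 0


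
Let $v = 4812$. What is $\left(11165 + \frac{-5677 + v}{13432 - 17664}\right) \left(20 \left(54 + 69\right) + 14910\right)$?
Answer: $\frac{410376194325}{2116} \approx 1.9394 \cdot 10^{8}$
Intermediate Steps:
$\left(11165 + \frac{-5677 + v}{13432 - 17664}\right) \left(20 \left(54 + 69\right) + 14910\right) = \left(11165 + \frac{-5677 + 4812}{13432 - 17664}\right) \left(20 \left(54 + 69\right) + 14910\right) = \left(11165 - \frac{865}{-4232}\right) \left(20 \cdot 123 + 14910\right) = \left(11165 - - \frac{865}{4232}\right) \left(2460 + 14910\right) = \left(11165 + \frac{865}{4232}\right) 17370 = \frac{47251145}{4232} \cdot 17370 = \frac{410376194325}{2116}$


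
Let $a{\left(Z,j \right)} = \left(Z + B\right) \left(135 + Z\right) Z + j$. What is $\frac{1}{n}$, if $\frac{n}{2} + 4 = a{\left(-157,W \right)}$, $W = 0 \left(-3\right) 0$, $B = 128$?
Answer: $- \frac{1}{200340} \approx -4.9915 \cdot 10^{-6}$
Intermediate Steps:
$W = 0$ ($W = 0 \cdot 0 = 0$)
$a{\left(Z,j \right)} = j + Z \left(128 + Z\right) \left(135 + Z\right)$ ($a{\left(Z,j \right)} = \left(Z + 128\right) \left(135 + Z\right) Z + j = \left(128 + Z\right) \left(135 + Z\right) Z + j = Z \left(128 + Z\right) \left(135 + Z\right) + j = j + Z \left(128 + Z\right) \left(135 + Z\right)$)
$n = -200340$ ($n = -8 + 2 \left(0 + \left(-157\right)^{3} + 263 \left(-157\right)^{2} + 17280 \left(-157\right)\right) = -8 + 2 \left(0 - 3869893 + 263 \cdot 24649 - 2712960\right) = -8 + 2 \left(0 - 3869893 + 6482687 - 2712960\right) = -8 + 2 \left(-100166\right) = -8 - 200332 = -200340$)
$\frac{1}{n} = \frac{1}{-200340} = - \frac{1}{200340}$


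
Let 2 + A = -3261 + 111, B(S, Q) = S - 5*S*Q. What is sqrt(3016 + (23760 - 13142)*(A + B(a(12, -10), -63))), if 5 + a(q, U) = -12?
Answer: 4*I*sqrt(5656551) ≈ 9513.4*I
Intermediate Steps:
a(q, U) = -17 (a(q, U) = -5 - 12 = -17)
B(S, Q) = S - 5*Q*S
A = -3152 (A = -2 + (-3261 + 111) = -2 - 3150 = -3152)
sqrt(3016 + (23760 - 13142)*(A + B(a(12, -10), -63))) = sqrt(3016 + (23760 - 13142)*(-3152 - 17*(1 - 5*(-63)))) = sqrt(3016 + 10618*(-3152 - 17*(1 + 315))) = sqrt(3016 + 10618*(-3152 - 17*316)) = sqrt(3016 + 10618*(-3152 - 5372)) = sqrt(3016 + 10618*(-8524)) = sqrt(3016 - 90507832) = sqrt(-90504816) = 4*I*sqrt(5656551)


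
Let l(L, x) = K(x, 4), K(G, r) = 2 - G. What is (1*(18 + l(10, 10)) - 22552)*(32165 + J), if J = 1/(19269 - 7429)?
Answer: -4292375516871/5920 ≈ -7.2506e+8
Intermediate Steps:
l(L, x) = 2 - x
J = 1/11840 ≈ 8.4459e-5
(1*(18 + l(10, 10)) - 22552)*(32165 + J) = (1*(18 + (2 - 1*10)) - 22552)*(32165 + 1/11840) = (1*(18 + (2 - 10)) - 22552)*(380833601/11840) = (1*(18 - 8) - 22552)*(380833601/11840) = (1*10 - 22552)*(380833601/11840) = (10 - 22552)*(380833601/11840) = -22542*380833601/11840 = -4292375516871/5920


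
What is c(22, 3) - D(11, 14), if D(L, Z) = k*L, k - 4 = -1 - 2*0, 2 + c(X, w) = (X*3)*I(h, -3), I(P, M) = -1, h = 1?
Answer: -101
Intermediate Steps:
c(X, w) = -2 - 3*X (c(X, w) = -2 + (X*3)*(-1) = -2 + (3*X)*(-1) = -2 - 3*X)
k = 3 (k = 4 + (-1 - 2*0) = 4 + (-1 + 0) = 4 - 1 = 3)
D(L, Z) = 3*L
c(22, 3) - D(11, 14) = (-2 - 3*22) - 3*11 = (-2 - 66) - 1*33 = -68 - 33 = -101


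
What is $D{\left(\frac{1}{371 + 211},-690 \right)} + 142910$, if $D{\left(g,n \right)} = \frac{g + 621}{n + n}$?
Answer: $\frac{114779234177}{803160} \approx 1.4291 \cdot 10^{5}$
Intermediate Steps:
$D{\left(g,n \right)} = \frac{621 + g}{2 n}$
$D{\left(\frac{1}{371 + 211},-690 \right)} + 142910 = \frac{621 + \frac{1}{371 + 211}}{2 \left(-690\right)} + 142910 = \frac{1}{2} \left(- \frac{1}{690}\right) \left(621 + \frac{1}{582}\right) + 142910 = \frac{1}{2} \left(- \frac{1}{690}\right) \frac{361423}{582} + 142910 = - \frac{361423}{803160} + 142910 = \frac{114779234177}{803160}$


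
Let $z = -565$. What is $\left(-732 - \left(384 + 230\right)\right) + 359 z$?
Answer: $-204181$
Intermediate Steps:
$\left(-732 - \left(384 + 230\right)\right) + 359 z = \left(-732 - \left(384 + 230\right)\right) + 359 \left(-565\right) = \left(-732 - 614\right) - 202835 = -1346 - 202835 = -204181$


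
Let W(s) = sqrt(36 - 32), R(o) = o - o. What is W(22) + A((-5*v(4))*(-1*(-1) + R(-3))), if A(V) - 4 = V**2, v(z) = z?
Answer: 406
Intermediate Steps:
R(o) = 0
W(s) = 2 (W(s) = sqrt(4) = 2)
A(V) = 4 + V**2
W(22) + A((-5*v(4))*(-1*(-1) + R(-3))) = 2 + (4 + ((-5*4)*(-1*(-1) + 0))**2) = 2 + (4 + (-20*(1 + 0))**2) = 2 + (4 + (-20*1)**2) = 2 + (4 + (-20)**2) = 2 + (4 + 400) = 2 + 404 = 406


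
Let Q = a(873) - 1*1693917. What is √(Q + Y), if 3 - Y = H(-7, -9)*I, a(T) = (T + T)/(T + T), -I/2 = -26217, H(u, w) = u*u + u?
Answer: I*√3896141 ≈ 1973.9*I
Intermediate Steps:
H(u, w) = u + u² (H(u, w) = u² + u = u + u²)
I = 52434 (I = -2*(-26217) = 52434)
a(T) = 1 (a(T) = (2*T)/((2*T)) = (2*T)*(1/(2*T)) = 1)
Q = -1693916 (Q = 1 - 1*1693917 = 1 - 1693917 = -1693916)
Y = -2202225 (Y = 3 - (-7*(1 - 7))*52434 = 3 - (-7*(-6))*52434 = 3 - 42*52434 = 3 - 1*2202228 = 3 - 2202228 = -2202225)
√(Q + Y) = √(-1693916 - 2202225) = √(-3896141) = I*√3896141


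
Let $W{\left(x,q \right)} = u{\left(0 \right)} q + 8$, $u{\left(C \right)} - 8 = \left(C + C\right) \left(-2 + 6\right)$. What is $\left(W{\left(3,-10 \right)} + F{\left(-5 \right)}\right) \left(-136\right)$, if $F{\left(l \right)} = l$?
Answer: $10472$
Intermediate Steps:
$u{\left(C \right)} = 8 + 8 C$ ($u{\left(C \right)} = 8 + \left(C + C\right) \left(-2 + 6\right) = 8 + 2 C 4 = 8 + 8 C$)
$W{\left(x,q \right)} = 8 + 8 q$ ($W{\left(x,q \right)} = \left(8 + 8 \cdot 0\right) q + 8 = \left(8 + 0\right) q + 8 = 8 q + 8 = 8 + 8 q$)
$\left(W{\left(3,-10 \right)} + F{\left(-5 \right)}\right) \left(-136\right) = \left(\left(8 + 8 \left(-10\right)\right) - 5\right) \left(-136\right) = \left(\left(8 - 80\right) - 5\right) \left(-136\right) = \left(-72 - 5\right) \left(-136\right) = \left(-77\right) \left(-136\right) = 10472$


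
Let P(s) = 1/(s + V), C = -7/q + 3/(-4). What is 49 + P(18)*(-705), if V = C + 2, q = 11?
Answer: 3037/273 ≈ 11.125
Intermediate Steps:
C = -61/44 (C = -7/11 + 3/(-4) = -7*1/11 + 3*(-1/4) = -7/11 - 3/4 = -61/44 ≈ -1.3864)
V = 27/44 (V = -61/44 + 2 = 27/44 ≈ 0.61364)
P(s) = 1/(27/44 + s) (P(s) = 1/(s + 27/44) = 1/(27/44 + s))
49 + P(18)*(-705) = 49 + (44/(27 + 44*18))*(-705) = 49 + (44/(27 + 792))*(-705) = 49 + (44/819)*(-705) = 49 - 10340/273 = 3037/273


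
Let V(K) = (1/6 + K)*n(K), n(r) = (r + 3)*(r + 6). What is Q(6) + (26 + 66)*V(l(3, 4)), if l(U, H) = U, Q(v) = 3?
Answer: 15735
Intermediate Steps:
n(r) = (3 + r)*(6 + r)
V(K) = (⅙ + K)*(18 + K² + 9*K) (V(K) = (1/6 + K)*(18 + K² + 9*K) = (1*(⅙) + K)*(18 + K² + 9*K) = (⅙ + K)*(18 + K² + 9*K))
Q(6) + (26 + 66)*V(l(3, 4)) = 3 + (26 + 66)*((1 + 6*3)*(18 + 3² + 9*3)/6) = 3 + 92*((1 + 18)*(18 + 9 + 27)/6) = 3 + 92*((⅙)*19*54) = 3 + 92*171 = 3 + 15732 = 15735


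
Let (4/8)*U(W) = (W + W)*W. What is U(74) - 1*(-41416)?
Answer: 63320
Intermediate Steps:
U(W) = 4*W² (U(W) = 2*((W + W)*W) = 2*((2*W)*W) = 2*(2*W²) = 4*W²)
U(74) - 1*(-41416) = 4*74² - 1*(-41416) = 4*5476 + 41416 = 21904 + 41416 = 63320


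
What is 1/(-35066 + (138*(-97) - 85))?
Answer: -1/48537 ≈ -2.0603e-5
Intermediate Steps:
1/(-35066 + (138*(-97) - 85)) = 1/(-35066 + (-13386 - 85)) = 1/(-35066 - 13471) = 1/(-48537) = -1/48537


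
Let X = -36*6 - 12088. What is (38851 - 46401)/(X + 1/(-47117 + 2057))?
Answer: 340203000/554418241 ≈ 0.61362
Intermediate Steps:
X = -12304 (X = -216 - 12088 = -12304)
(38851 - 46401)/(X + 1/(-47117 + 2057)) = (38851 - 46401)/(-12304 + 1/(-47117 + 2057)) = -7550/(-12304 + 1/(-45060)) = -7550/(-12304 - 1/45060) = -7550/(-554418241/45060) = -7550*(-45060/554418241) = 340203000/554418241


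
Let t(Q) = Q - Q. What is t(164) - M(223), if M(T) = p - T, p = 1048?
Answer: -825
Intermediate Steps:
M(T) = 1048 - T
t(Q) = 0
t(164) - M(223) = 0 - (1048 - 1*223) = 0 - (1048 - 223) = 0 - 1*825 = 0 - 825 = -825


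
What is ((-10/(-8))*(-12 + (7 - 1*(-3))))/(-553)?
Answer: 5/1106 ≈ 0.0045208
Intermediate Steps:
((-10/(-8))*(-12 + (7 - 1*(-3))))/(-553) = ((-10*(-1/8))*(-12 + (7 + 3)))*(-1/553) = (5*(-12 + 10)/4)*(-1/553) = ((5/4)*(-2))*(-1/553) = -5/2*(-1/553) = 5/1106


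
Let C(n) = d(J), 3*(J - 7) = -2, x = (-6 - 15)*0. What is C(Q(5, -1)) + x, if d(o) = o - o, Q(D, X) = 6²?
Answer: 0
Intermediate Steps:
Q(D, X) = 36
x = 0 (x = -21*0 = 0)
J = 19/3 (J = 7 + (⅓)*(-2) = 7 - ⅔ = 19/3 ≈ 6.3333)
d(o) = 0
C(n) = 0
C(Q(5, -1)) + x = 0 + 0 = 0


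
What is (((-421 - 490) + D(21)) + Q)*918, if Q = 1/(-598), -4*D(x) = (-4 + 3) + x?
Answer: -251425971/299 ≈ -8.4089e+5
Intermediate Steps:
D(x) = ¼ - x/4 (D(x) = -((-4 + 3) + x)/4 = -(-1 + x)/4 = ¼ - x/4)
Q = -1/598 ≈ -0.0016722
(((-421 - 490) + D(21)) + Q)*918 = (((-421 - 490) + (¼ - ¼*21)) - 1/598)*918 = ((-911 + (¼ - 21/4)) - 1/598)*918 = ((-911 - 5) - 1/598)*918 = (-916 - 1/598)*918 = -547769/598*918 = -251425971/299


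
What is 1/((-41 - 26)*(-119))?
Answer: 1/7973 ≈ 0.00012542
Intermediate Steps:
1/((-41 - 26)*(-119)) = 1/(-67*(-119)) = 1/7973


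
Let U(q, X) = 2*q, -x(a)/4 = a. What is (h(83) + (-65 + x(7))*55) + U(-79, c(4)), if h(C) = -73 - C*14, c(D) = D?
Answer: -6508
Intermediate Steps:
x(a) = -4*a
h(C) = -73 - 14*C
(h(83) + (-65 + x(7))*55) + U(-79, c(4)) = ((-73 - 14*83) + (-65 - 4*7)*55) + 2*(-79) = ((-73 - 1162) + (-65 - 28)*55) - 158 = (-1235 - 93*55) - 158 = (-1235 - 5115) - 158 = -6350 - 158 = -6508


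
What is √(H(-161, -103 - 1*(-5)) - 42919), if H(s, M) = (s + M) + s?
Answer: I*√43339 ≈ 208.18*I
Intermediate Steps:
H(s, M) = M + 2*s (H(s, M) = (M + s) + s = M + 2*s)
√(H(-161, -103 - 1*(-5)) - 42919) = √(((-103 - 1*(-5)) + 2*(-161)) - 42919) = √(((-103 + 5) - 322) - 42919) = √((-98 - 322) - 42919) = √(-420 - 42919) = √(-43339) = I*√43339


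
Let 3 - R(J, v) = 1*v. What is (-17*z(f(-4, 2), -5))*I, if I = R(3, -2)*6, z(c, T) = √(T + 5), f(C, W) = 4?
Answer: 0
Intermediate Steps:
R(J, v) = 3 - v
z(c, T) = √(5 + T)
I = 30 (I = (3 - 1*(-2))*6 = (3 + 2)*6 = 5*6 = 30)
(-17*z(f(-4, 2), -5))*I = -17*√(5 - 5)*30 = -17*√0*30 = -17*0*30 = 0*30 = 0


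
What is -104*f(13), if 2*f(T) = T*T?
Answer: -8788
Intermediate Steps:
f(T) = T²/2 (f(T) = (T*T)/2 = T²/2)
-104*f(13) = -52*13² = -52*169 = -104*169/2 = -8788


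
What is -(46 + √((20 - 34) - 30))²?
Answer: -2072 - 184*I*√11 ≈ -2072.0 - 610.26*I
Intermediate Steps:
-(46 + √((20 - 34) - 30))² = -(46 + √(-14 - 30))² = -(46 + √(-44))² = -(46 + 2*I*√11)²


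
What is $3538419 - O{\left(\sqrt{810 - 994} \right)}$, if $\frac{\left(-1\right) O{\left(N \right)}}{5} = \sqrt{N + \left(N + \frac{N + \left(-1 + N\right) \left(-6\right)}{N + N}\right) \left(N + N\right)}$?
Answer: $3538419 + 5 \sqrt{-362 - 8 i \sqrt{46}} \approx 3.5384 \cdot 10^{6} - 95.397 i$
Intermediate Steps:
$O{\left(N \right)} = - 5 \sqrt{N + 2 N \left(N + \frac{6 - 5 N}{2 N}\right)}$ ($O{\left(N \right)} = - 5 \sqrt{N + \left(N + \frac{N + \left(-1 + N\right) \left(-6\right)}{N + N}\right) \left(N + N\right)} = - 5 \sqrt{N + \left(N + \frac{N - \left(-6 + 6 N\right)}{2 N}\right) 2 N} = - 5 \sqrt{N + \left(N + \left(6 - 5 N\right) \frac{1}{2 N}\right) 2 N} = - 5 \sqrt{N + \left(N + \frac{6 - 5 N}{2 N}\right) 2 N} = - 5 \sqrt{N + 2 N \left(N + \frac{6 - 5 N}{2 N}\right)}$)
$3538419 - O{\left(\sqrt{810 - 994} \right)} = 3538419 - - 5 \sqrt{6 - 4 \sqrt{810 - 994} + 2 \left(\sqrt{810 - 994}\right)^{2}} = 3538419 - - 5 \sqrt{6 - 4 \sqrt{-184} + 2 \left(\sqrt{-184}\right)^{2}} = 3538419 - - 5 \sqrt{6 - 4 \cdot 2 i \sqrt{46} + 2 \left(2 i \sqrt{46}\right)^{2}} = 3538419 - - 5 \sqrt{6 - 8 i \sqrt{46} + 2 \left(-184\right)} = 3538419 - - 5 \sqrt{6 - 8 i \sqrt{46} - 368} = 3538419 - - 5 \sqrt{-362 - 8 i \sqrt{46}} = 3538419 + 5 \sqrt{-362 - 8 i \sqrt{46}}$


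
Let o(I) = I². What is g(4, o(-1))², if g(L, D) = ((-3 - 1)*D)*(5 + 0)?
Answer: 400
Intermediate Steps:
g(L, D) = -20*D (g(L, D) = -4*D*5 = -20*D)
g(4, o(-1))² = (-20*(-1)²)² = (-20*1)² = (-20)² = 400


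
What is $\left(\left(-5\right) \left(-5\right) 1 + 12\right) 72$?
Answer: $2664$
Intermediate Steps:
$\left(\left(-5\right) \left(-5\right) 1 + 12\right) 72 = \left(25 \cdot 1 + 12\right) 72 = \left(25 + 12\right) 72 = 37 \cdot 72 = 2664$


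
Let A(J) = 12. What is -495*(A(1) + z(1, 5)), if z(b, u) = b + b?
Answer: -6930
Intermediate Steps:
z(b, u) = 2*b
-495*(A(1) + z(1, 5)) = -495*(12 + 2*1) = -495*(12 + 2) = -495*14 = -6930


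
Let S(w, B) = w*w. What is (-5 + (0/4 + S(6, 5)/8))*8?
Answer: -4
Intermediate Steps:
S(w, B) = w²
(-5 + (0/4 + S(6, 5)/8))*8 = (-5 + (0/4 + 6²/8))*8 = (-5 + (0*(¼) + 36*(⅛)))*8 = (-5 + (0 + 9/2))*8 = (-5 + 9/2)*8 = -½*8 = -4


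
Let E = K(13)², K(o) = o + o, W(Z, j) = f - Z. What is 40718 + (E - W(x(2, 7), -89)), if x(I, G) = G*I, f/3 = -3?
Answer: 41417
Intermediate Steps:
f = -9 (f = 3*(-3) = -9)
W(Z, j) = -9 - Z
K(o) = 2*o
E = 676 (E = (2*13)² = 26² = 676)
40718 + (E - W(x(2, 7), -89)) = 40718 + (676 - (-9 - 7*2)) = 40718 + (676 - (-9 - 1*14)) = 40718 + (676 - (-9 - 14)) = 40718 + (676 - 1*(-23)) = 40718 + (676 + 23) = 40718 + 699 = 41417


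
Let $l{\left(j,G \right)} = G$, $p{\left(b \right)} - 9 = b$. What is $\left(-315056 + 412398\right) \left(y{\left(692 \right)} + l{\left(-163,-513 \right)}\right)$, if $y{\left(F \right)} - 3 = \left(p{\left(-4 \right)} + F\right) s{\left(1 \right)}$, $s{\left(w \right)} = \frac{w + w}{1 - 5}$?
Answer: $-83568107$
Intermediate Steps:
$p{\left(b \right)} = 9 + b$
$s{\left(w \right)} = - \frac{w}{2}$ ($s{\left(w \right)} = \frac{2 w}{-4} = 2 w \left(- \frac{1}{4}\right) = - \frac{w}{2}$)
$y{\left(F \right)} = \frac{1}{2} - \frac{F}{2}$ ($y{\left(F \right)} = 3 + \left(\left(9 - 4\right) + F\right) \left(\left(- \frac{1}{2}\right) 1\right) = 3 + \left(5 + F\right) \left(- \frac{1}{2}\right) = 3 - \left(\frac{5}{2} + \frac{F}{2}\right) = \frac{1}{2} - \frac{F}{2}$)
$\left(-315056 + 412398\right) \left(y{\left(692 \right)} + l{\left(-163,-513 \right)}\right) = \left(-315056 + 412398\right) \left(\left(\frac{1}{2} - 346\right) - 513\right) = 97342 \left(\left(\frac{1}{2} - 346\right) - 513\right) = 97342 \left(- \frac{691}{2} - 513\right) = 97342 \left(- \frac{1717}{2}\right) = -83568107$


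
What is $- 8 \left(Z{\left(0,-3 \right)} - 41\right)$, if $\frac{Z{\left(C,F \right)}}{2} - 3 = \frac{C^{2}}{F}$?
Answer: $280$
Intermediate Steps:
$Z{\left(C,F \right)} = 6 + \frac{2 C^{2}}{F}$ ($Z{\left(C,F \right)} = 6 + 2 \frac{C^{2}}{F} = 6 + \frac{2 C^{2}}{F}$)
$- 8 \left(Z{\left(0,-3 \right)} - 41\right) = - 8 \left(\left(6 + \frac{2 \cdot 0^{2}}{-3}\right) - 41\right) = - 8 \left(\left(6 + 2 \cdot 0 \left(- \frac{1}{3}\right)\right) - 41\right) = - 8 \left(\left(6 + 0\right) - 41\right) = - 8 \left(6 - 41\right) = \left(-8\right) \left(-35\right) = 280$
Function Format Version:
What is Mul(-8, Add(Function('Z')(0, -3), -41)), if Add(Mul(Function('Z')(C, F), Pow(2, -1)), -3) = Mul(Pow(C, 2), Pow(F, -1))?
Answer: 280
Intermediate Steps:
Function('Z')(C, F) = Add(6, Mul(2, Pow(C, 2), Pow(F, -1))) (Function('Z')(C, F) = Add(6, Mul(2, Mul(Pow(C, 2), Pow(F, -1)))) = Add(6, Mul(2, Pow(C, 2), Pow(F, -1))))
Mul(-8, Add(Function('Z')(0, -3), -41)) = Mul(-8, Add(Add(6, Mul(2, Pow(0, 2), Pow(-3, -1))), -41)) = Mul(-8, Add(Add(6, Mul(2, 0, Rational(-1, 3))), -41)) = Mul(-8, Add(Add(6, 0), -41)) = Mul(-8, Add(6, -41)) = Mul(-8, -35) = 280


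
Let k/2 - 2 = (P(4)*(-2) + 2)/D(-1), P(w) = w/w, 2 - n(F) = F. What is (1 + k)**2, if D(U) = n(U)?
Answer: 25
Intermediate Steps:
n(F) = 2 - F
P(w) = 1
D(U) = 2 - U
k = 4 (k = 4 + 2*((1*(-2) + 2)/(2 - 1*(-1))) = 4 + 2*((-2 + 2)/(2 + 1)) = 4 + 2*(0/3) = 4 + 2*(0*(1/3)) = 4 + 2*0 = 4 + 0 = 4)
(1 + k)**2 = (1 + 4)**2 = 5**2 = 25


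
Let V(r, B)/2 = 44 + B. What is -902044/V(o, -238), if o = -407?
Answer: 225511/97 ≈ 2324.9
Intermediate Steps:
V(r, B) = 88 + 2*B (V(r, B) = 2*(44 + B) = 88 + 2*B)
-902044/V(o, -238) = -902044/(88 + 2*(-238)) = -902044/(88 - 476) = -902044/(-388) = -902044*(-1/388) = 225511/97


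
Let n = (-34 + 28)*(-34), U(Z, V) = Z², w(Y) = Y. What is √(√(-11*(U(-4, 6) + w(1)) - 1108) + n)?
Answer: √(204 + I*√1295) ≈ 14.338 + 1.2549*I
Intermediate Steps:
n = 204 (n = -6*(-34) = 204)
√(√(-11*(U(-4, 6) + w(1)) - 1108) + n) = √(√(-11*((-4)² + 1) - 1108) + 204) = √(√(-11*(16 + 1) - 1108) + 204) = √(√(-11*17 - 1108) + 204) = √(√(-187 - 1108) + 204) = √(√(-1295) + 204) = √(I*√1295 + 204) = √(204 + I*√1295)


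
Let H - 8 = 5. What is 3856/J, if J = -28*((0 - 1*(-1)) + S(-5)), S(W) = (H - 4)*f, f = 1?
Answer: -482/35 ≈ -13.771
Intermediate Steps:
H = 13 (H = 8 + 5 = 13)
S(W) = 9 (S(W) = (13 - 4)*1 = 9*1 = 9)
J = -280 (J = -28*((0 - 1*(-1)) + 9) = -28*((0 + 1) + 9) = -28*(1 + 9) = -28*10 = -280)
3856/J = 3856/(-280) = 3856*(-1/280) = -482/35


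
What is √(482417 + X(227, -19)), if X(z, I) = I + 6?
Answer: 2*√120601 ≈ 694.55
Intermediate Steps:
X(z, I) = 6 + I
√(482417 + X(227, -19)) = √(482417 + (6 - 19)) = √(482417 - 13) = √482404 = 2*√120601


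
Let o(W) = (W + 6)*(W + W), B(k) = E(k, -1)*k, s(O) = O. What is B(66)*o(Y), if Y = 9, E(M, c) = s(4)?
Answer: 71280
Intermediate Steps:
E(M, c) = 4
B(k) = 4*k
o(W) = 2*W*(6 + W) (o(W) = (6 + W)*(2*W) = 2*W*(6 + W))
B(66)*o(Y) = (4*66)*(2*9*(6 + 9)) = 264*(2*9*15) = 264*270 = 71280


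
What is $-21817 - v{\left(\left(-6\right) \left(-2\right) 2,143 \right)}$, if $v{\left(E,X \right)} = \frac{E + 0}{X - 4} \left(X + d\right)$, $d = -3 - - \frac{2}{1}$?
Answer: $- \frac{3035971}{139} \approx -21842.0$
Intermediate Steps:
$d = -1$ ($d = -3 - \left(-2\right) 1 = -3 - -2 = -3 + 2 = -1$)
$v{\left(E,X \right)} = \frac{E \left(-1 + X\right)}{-4 + X}$ ($v{\left(E,X \right)} = \frac{E + 0}{X - 4} \left(X - 1\right) = \frac{E}{-4 + X} \left(-1 + X\right) = \frac{E \left(-1 + X\right)}{-4 + X}$)
$-21817 - v{\left(\left(-6\right) \left(-2\right) 2,143 \right)} = -21817 - \frac{\left(-6\right) \left(-2\right) 2 \left(-1 + 143\right)}{-4 + 143} = -21817 - 12 \cdot 2 \cdot \frac{1}{139} \cdot 142 = -21817 - 24 \cdot \frac{1}{139} \cdot 142 = -21817 - \frac{3408}{139} = - \frac{3035971}{139}$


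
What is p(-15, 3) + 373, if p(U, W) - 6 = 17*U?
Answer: 124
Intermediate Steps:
p(U, W) = 6 + 17*U
p(-15, 3) + 373 = (6 + 17*(-15)) + 373 = (6 - 255) + 373 = -249 + 373 = 124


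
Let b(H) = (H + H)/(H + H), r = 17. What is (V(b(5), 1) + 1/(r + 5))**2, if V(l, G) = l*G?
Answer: 529/484 ≈ 1.0930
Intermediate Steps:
b(H) = 1 (b(H) = (2*H)/((2*H)) = (2*H)*(1/(2*H)) = 1)
V(l, G) = G*l
(V(b(5), 1) + 1/(r + 5))**2 = (1*1 + 1/(17 + 5))**2 = (1 + 1/22)**2 = (23/22)**2 = 529/484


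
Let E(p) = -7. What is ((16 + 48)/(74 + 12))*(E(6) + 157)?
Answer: 4800/43 ≈ 111.63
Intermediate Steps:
((16 + 48)/(74 + 12))*(E(6) + 157) = ((16 + 48)/(74 + 12))*(-7 + 157) = (64/86)*150 = (64*(1/86))*150 = (32/43)*150 = 4800/43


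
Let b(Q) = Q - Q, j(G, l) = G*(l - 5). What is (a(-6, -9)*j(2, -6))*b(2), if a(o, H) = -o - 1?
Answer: 0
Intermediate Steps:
j(G, l) = G*(-5 + l)
a(o, H) = -1 - o
b(Q) = 0
(a(-6, -9)*j(2, -6))*b(2) = ((-1 - 1*(-6))*(2*(-5 - 6)))*0 = ((-1 + 6)*(2*(-11)))*0 = (5*(-22))*0 = -110*0 = 0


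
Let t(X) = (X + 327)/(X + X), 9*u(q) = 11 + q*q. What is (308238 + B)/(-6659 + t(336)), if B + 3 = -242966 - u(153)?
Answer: -126336224/13422555 ≈ -9.4122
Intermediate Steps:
u(q) = 11/9 + q²/9 (u(q) = (11 + q*q)/9 = (11 + q²)/9 = 11/9 + q²/9)
t(X) = (327 + X)/(2*X) (t(X) = (327 + X)/((2*X)) = (327 + X)*(1/(2*X)) = (327 + X)/(2*X))
B = -2210141/9 (B = -3 + (-242966 - (11/9 + (⅑)*153²)) = -3 + (-242966 - (11/9 + (⅑)*23409)) = -3 + (-242966 - (11/9 + 2601)) = -3 + (-242966 - 1*23420/9) = -3 + (-242966 - 23420/9) = -3 - 2210114/9 = -2210141/9 ≈ -2.4557e+5)
(308238 + B)/(-6659 + t(336)) = (308238 - 2210141/9)/(-6659 + (½)*(327 + 336)/336) = 564001/(9*(-6659 + (½)*(1/336)*663)) = 564001/(9*(-6659 + 221/224)) = 564001/(9*(-1491395/224)) = (564001/9)*(-224/1491395) = -126336224/13422555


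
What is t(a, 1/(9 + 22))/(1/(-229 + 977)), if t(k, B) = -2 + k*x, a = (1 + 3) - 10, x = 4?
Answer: -19448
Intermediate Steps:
a = -6 (a = 4 - 10 = -6)
t(k, B) = -2 + 4*k (t(k, B) = -2 + k*4 = -2 + 4*k)
t(a, 1/(9 + 22))/(1/(-229 + 977)) = (-2 + 4*(-6))/(1/(-229 + 977)) = (-2 - 24)/(1/748) = -26/1/748 = -26*748 = -19448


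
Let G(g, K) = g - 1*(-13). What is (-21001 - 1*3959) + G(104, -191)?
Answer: -24843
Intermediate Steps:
G(g, K) = 13 + g (G(g, K) = g + 13 = 13 + g)
(-21001 - 1*3959) + G(104, -191) = (-21001 - 1*3959) + (13 + 104) = (-21001 - 3959) + 117 = -24960 + 117 = -24843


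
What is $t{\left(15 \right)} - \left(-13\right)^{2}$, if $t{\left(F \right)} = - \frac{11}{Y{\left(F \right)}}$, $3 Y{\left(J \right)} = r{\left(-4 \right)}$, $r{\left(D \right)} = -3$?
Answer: $-158$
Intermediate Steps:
$Y{\left(J \right)} = -1$ ($Y{\left(J \right)} = \frac{1}{3} \left(-3\right) = -1$)
$t{\left(F \right)} = 11$ ($t{\left(F \right)} = - \frac{11}{-1} = \left(-11\right) \left(-1\right) = 11$)
$t{\left(15 \right)} - \left(-13\right)^{2} = 11 - \left(-13\right)^{2} = 11 - 169 = -158$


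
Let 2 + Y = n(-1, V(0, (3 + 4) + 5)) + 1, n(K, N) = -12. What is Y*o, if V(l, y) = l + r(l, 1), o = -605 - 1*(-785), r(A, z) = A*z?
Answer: -2340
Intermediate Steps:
o = 180 (o = -605 + 785 = 180)
V(l, y) = 2*l (V(l, y) = l + l*1 = l + l = 2*l)
Y = -13 (Y = -2 + (-12 + 1) = -2 - 11 = -13)
Y*o = -13*180 = -2340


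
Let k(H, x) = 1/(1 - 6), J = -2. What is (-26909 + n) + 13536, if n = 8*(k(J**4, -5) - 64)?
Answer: -69433/5 ≈ -13887.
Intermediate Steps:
k(H, x) = -1/5 (k(H, x) = 1/(-5) = -1/5)
n = -2568/5 (n = 8*(-1/5 - 64) = 8*(-321/5) = -2568/5 ≈ -513.60)
(-26909 + n) + 13536 = (-26909 - 2568/5) + 13536 = -137113/5 + 13536 = -69433/5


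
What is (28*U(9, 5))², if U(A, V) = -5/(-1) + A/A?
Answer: 28224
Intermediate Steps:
U(A, V) = 6 (U(A, V) = -5*(-1) + 1 = 5 + 1 = 6)
(28*U(9, 5))² = (28*6)² = 168² = 28224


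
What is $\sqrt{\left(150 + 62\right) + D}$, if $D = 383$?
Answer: $\sqrt{595} \approx 24.393$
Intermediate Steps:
$\sqrt{\left(150 + 62\right) + D} = \sqrt{\left(150 + 62\right) + 383} = \sqrt{212 + 383} = \sqrt{595}$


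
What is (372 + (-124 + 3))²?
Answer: 63001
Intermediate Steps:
(372 + (-124 + 3))² = (372 - 121)² = 251² = 63001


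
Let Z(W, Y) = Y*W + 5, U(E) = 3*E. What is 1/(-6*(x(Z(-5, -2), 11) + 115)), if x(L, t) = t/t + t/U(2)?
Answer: -1/707 ≈ -0.0014144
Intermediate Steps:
Z(W, Y) = 5 + W*Y (Z(W, Y) = W*Y + 5 = 5 + W*Y)
x(L, t) = 1 + t/6 (x(L, t) = t/t + t/((3*2)) = 1 + t/6)
1/(-6*(x(Z(-5, -2), 11) + 115)) = 1/(-6*((1 + (⅙)*11) + 115)) = 1/(-6*((1 + 11/6) + 115)) = 1/(-6*(17/6 + 115)) = 1/(-6*707/6) = 1/(-707) = -1/707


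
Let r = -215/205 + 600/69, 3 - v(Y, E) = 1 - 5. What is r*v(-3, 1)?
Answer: 50477/943 ≈ 53.528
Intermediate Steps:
v(Y, E) = 7 (v(Y, E) = 3 - (1 - 5) = 3 - 1*(-4) = 3 + 4 = 7)
r = 7211/943 (r = -215*1/205 + 600*(1/69) = -43/41 + 200/23 = 7211/943 ≈ 7.6469)
r*v(-3, 1) = (7211/943)*7 = 50477/943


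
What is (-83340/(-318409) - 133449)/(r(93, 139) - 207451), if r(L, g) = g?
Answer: 14163759767/22003335536 ≈ 0.64371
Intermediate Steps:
(-83340/(-318409) - 133449)/(r(93, 139) - 207451) = (-83340/(-318409) - 133449)/(139 - 207451) = (-83340*(-1/318409) - 133449)/(-207312) = (83340/318409 - 133449)*(-1/207312) = -42491279301/318409*(-1/207312) = 14163759767/22003335536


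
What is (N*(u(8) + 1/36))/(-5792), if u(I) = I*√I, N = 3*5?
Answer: -5/69504 - 15*√2/362 ≈ -0.058672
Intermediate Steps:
N = 15
u(I) = I^(3/2)
(N*(u(8) + 1/36))/(-5792) = (15*(8^(3/2) + 1/36))/(-5792) = (15*(16*√2 + 1/36))*(-1/5792) = (15*(1/36 + 16*√2))*(-1/5792) = (5/12 + 240*√2)*(-1/5792) = -5/69504 - 15*√2/362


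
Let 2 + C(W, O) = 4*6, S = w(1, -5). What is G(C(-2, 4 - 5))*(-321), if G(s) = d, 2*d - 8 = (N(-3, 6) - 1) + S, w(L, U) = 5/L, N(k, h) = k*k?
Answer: -6741/2 ≈ -3370.5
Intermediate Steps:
N(k, h) = k²
S = 5 (S = 5/1 = 5*1 = 5)
C(W, O) = 22 (C(W, O) = -2 + 4*6 = -2 + 24 = 22)
d = 21/2 (d = 4 + (((-3)² - 1) + 5)/2 = 4 + ((9 - 1) + 5)/2 = 4 + (8 + 5)/2 = 4 + (½)*13 = 4 + 13/2 = 21/2 ≈ 10.500)
G(s) = 21/2
G(C(-2, 4 - 5))*(-321) = (21/2)*(-321) = -6741/2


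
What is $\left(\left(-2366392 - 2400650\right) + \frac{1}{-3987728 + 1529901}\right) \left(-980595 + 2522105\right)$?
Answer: $- \frac{18061201400563879850}{2457827} \approx -7.3484 \cdot 10^{12}$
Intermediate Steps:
$\left(\left(-2366392 - 2400650\right) + \frac{1}{-3987728 + 1529901}\right) \left(-980595 + 2522105\right) = \left(\left(-2366392 - 2400650\right) + \frac{1}{-2457827}\right) 1541510 = \left(-4767042 - \frac{1}{2457827}\right) 1541510 = \left(- \frac{11716564537735}{2457827}\right) 1541510 = - \frac{18061201400563879850}{2457827}$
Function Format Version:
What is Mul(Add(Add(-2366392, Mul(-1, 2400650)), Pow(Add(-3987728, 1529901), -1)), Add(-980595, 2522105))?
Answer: Rational(-18061201400563879850, 2457827) ≈ -7.3484e+12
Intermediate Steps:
Mul(Add(Add(-2366392, Mul(-1, 2400650)), Pow(Add(-3987728, 1529901), -1)), Add(-980595, 2522105)) = Mul(Add(Add(-2366392, -2400650), Pow(-2457827, -1)), 1541510) = Mul(Add(-4767042, Rational(-1, 2457827)), 1541510) = Mul(Rational(-11716564537735, 2457827), 1541510) = Rational(-18061201400563879850, 2457827)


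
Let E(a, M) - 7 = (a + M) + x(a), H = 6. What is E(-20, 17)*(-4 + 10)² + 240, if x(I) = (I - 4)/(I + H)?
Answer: 3120/7 ≈ 445.71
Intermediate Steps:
x(I) = (-4 + I)/(6 + I) (x(I) = (I - 4)/(I + 6) = (-4 + I)/(6 + I))
E(a, M) = 7 + M + a + (-4 + a)/(6 + a) (E(a, M) = 7 + ((a + M) + (-4 + a)/(6 + a)) = 7 + ((M + a) + (-4 + a)/(6 + a)) = 7 + (M + a + (-4 + a)/(6 + a)) = 7 + M + a + (-4 + a)/(6 + a))
E(-20, 17)*(-4 + 10)² + 240 = ((-4 - 20 + (6 - 20)*(7 + 17 - 20))/(6 - 20))*(-4 + 10)² + 240 = ((-4 - 20 - 14*4)/(-14))*6² + 240 = -(-4 - 20 - 56)/14*36 + 240 = -1/14*(-80)*36 + 240 = (40/7)*36 + 240 = 1440/7 + 240 = 3120/7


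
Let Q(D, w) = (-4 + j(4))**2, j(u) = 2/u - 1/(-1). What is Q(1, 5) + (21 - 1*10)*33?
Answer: 1477/4 ≈ 369.25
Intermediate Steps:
j(u) = 1 + 2/u (j(u) = 2/u - 1*(-1) = 2/u + 1 = 1 + 2/u)
Q(D, w) = 25/4 (Q(D, w) = (-4 + (2 + 4)/4)**2 = (-4 + (1/4)*6)**2 = (-4 + 3/2)**2 = (-5/2)**2 = 25/4)
Q(1, 5) + (21 - 1*10)*33 = 25/4 + (21 - 1*10)*33 = 25/4 + (21 - 10)*33 = 25/4 + 11*33 = 25/4 + 363 = 1477/4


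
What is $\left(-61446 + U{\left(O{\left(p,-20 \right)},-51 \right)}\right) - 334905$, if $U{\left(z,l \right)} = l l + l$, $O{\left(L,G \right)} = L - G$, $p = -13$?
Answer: $-393801$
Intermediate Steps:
$U{\left(z,l \right)} = l + l^{2}$ ($U{\left(z,l \right)} = l^{2} + l = l + l^{2}$)
$\left(-61446 + U{\left(O{\left(p,-20 \right)},-51 \right)}\right) - 334905 = \left(-61446 - 51 \left(1 - 51\right)\right) - 334905 = \left(-61446 - -2550\right) - 334905 = \left(-61446 + 2550\right) - 334905 = -58896 - 334905 = -393801$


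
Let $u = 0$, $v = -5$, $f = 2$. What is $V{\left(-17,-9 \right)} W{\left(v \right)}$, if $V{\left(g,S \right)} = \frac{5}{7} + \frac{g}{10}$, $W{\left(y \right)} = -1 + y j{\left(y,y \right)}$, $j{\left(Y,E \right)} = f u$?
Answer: $\frac{69}{70} \approx 0.98571$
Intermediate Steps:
$j{\left(Y,E \right)} = 0$ ($j{\left(Y,E \right)} = 2 \cdot 0 = 0$)
$W{\left(y \right)} = -1$ ($W{\left(y \right)} = -1 + y 0 = -1 + 0 = -1$)
$V{\left(g,S \right)} = \frac{5}{7} + \frac{g}{10}$ ($V{\left(g,S \right)} = 5 \cdot \frac{1}{7} + g \frac{1}{10} = \frac{5}{7} + \frac{g}{10}$)
$V{\left(-17,-9 \right)} W{\left(v \right)} = \left(\frac{5}{7} + \frac{1}{10} \left(-17\right)\right) \left(-1\right) = \left(\frac{5}{7} - \frac{17}{10}\right) \left(-1\right) = \left(- \frac{69}{70}\right) \left(-1\right) = \frac{69}{70}$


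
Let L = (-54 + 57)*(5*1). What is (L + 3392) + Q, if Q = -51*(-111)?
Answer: 9068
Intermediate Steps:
L = 15 (L = 3*5 = 15)
Q = 5661
(L + 3392) + Q = (15 + 3392) + 5661 = 3407 + 5661 = 9068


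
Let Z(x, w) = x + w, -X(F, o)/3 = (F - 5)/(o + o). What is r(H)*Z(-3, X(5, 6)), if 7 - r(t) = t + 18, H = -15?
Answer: -12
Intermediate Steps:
X(F, o) = -3*(-5 + F)/(2*o) (X(F, o) = -3*(F - 5)/(o + o) = -3*(-5 + F)/(2*o))
r(t) = -11 - t (r(t) = 7 - (t + 18) = 7 - (18 + t) = 7 + (-18 - t) = -11 - t)
Z(x, w) = w + x
r(H)*Z(-3, X(5, 6)) = (-11 - 1*(-15))*((3/2)*(5 - 1*5)/6 - 3) = (-11 + 15)*((3/2)*(1/6)*(5 - 5) - 3) = 4*((3/2)*(1/6)*0 - 3) = 4*(0 - 3) = 4*(-3) = -12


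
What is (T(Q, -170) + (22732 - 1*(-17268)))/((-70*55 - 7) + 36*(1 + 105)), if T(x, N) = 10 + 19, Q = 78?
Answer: -40029/41 ≈ -976.32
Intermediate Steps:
T(x, N) = 29
(T(Q, -170) + (22732 - 1*(-17268)))/((-70*55 - 7) + 36*(1 + 105)) = (29 + (22732 - 1*(-17268)))/((-70*55 - 7) + 36*(1 + 105)) = (29 + (22732 + 17268))/((-3850 - 7) + 36*106) = (29 + 40000)/(-3857 + 3816) = 40029/(-41) = 40029*(-1/41) = -40029/41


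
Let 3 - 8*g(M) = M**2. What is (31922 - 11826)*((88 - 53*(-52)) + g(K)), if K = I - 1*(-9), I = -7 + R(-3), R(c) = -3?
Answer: 57158048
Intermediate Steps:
I = -10 (I = -7 - 3 = -10)
K = -1 (K = -10 - 1*(-9) = -10 + 9 = -1)
g(M) = 3/8 - M**2/8
(31922 - 11826)*((88 - 53*(-52)) + g(K)) = (31922 - 11826)*((88 - 53*(-52)) + (3/8 - 1/8*(-1)**2)) = 20096*((88 + 2756) + (3/8 - 1/8*1)) = 20096*(2844 + (3/8 - 1/8)) = 20096*(2844 + 1/4) = 20096*(11377/4) = 57158048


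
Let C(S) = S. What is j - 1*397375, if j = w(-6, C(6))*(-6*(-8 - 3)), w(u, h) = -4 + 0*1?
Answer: -397639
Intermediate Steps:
w(u, h) = -4 (w(u, h) = -4 + 0 = -4)
j = -264 (j = -(-24)*(-8 - 3) = -(-24)*(-11) = -4*66 = -264)
j - 1*397375 = -264 - 1*397375 = -264 - 397375 = -397639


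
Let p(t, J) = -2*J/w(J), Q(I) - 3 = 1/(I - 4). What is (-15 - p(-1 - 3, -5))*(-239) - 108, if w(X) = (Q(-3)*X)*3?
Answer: 102637/30 ≈ 3421.2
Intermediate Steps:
Q(I) = 3 + 1/(-4 + I) (Q(I) = 3 + 1/(I - 4) = 3 + 1/(-4 + I))
w(X) = 60*X/7 (w(X) = (((-11 + 3*(-3))/(-4 - 3))*X)*3 = (((-11 - 9)/(-7))*X)*3 = ((-⅐*(-20))*X)*3 = (20*X/7)*3 = 60*X/7)
p(t, J) = -7/30 (p(t, J) = -2*J/(60*J/7) = -2*J*7/(60*J) = -2*7/60 = -7/30)
(-15 - p(-1 - 3, -5))*(-239) - 108 = (-15 - 1*(-7/30))*(-239) - 108 = (-15 + 7/30)*(-239) - 108 = -443/30*(-239) - 108 = 105877/30 - 108 = 102637/30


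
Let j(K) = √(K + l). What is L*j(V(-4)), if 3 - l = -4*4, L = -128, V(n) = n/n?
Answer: -256*√5 ≈ -572.43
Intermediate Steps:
V(n) = 1
l = 19 (l = 3 - (-4)*4 = 3 - 1*(-16) = 3 + 16 = 19)
j(K) = √(19 + K) (j(K) = √(K + 19) = √(19 + K))
L*j(V(-4)) = -128*√(19 + 1) = -256*√5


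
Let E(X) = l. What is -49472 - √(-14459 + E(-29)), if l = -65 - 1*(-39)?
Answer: -49472 - I*√14485 ≈ -49472.0 - 120.35*I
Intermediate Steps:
l = -26 (l = -65 + 39 = -26)
E(X) = -26
-49472 - √(-14459 + E(-29)) = -49472 - √(-14459 - 26) = -49472 - √(-14485) = -49472 - I*√14485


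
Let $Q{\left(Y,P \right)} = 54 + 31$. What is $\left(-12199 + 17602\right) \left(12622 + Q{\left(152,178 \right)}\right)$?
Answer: $68655921$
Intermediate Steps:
$Q{\left(Y,P \right)} = 85$
$\left(-12199 + 17602\right) \left(12622 + Q{\left(152,178 \right)}\right) = \left(-12199 + 17602\right) \left(12622 + 85\right) = 5403 \cdot 12707 = 68655921$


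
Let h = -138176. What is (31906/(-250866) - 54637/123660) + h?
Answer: -34020046818287/246207060 ≈ -1.3818e+5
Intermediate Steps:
(31906/(-250866) - 54637/123660) + h = (31906/(-250866) - 54637/123660) - 138176 = (31906*(-1/250866) - 54637*1/123660) - 138176 = (-2279/17919 - 54637/123660) - 138176 = -140095727/246207060 - 138176 = -34020046818287/246207060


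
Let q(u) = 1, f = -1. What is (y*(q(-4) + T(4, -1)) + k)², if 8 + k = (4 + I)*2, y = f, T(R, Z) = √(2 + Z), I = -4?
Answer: 100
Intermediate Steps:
y = -1
k = -8 (k = -8 + (4 - 4)*2 = -8 + 0*2 = -8 + 0 = -8)
(y*(q(-4) + T(4, -1)) + k)² = (-(1 + √(2 - 1)) - 8)² = (-(1 + √1) - 8)² = (-(1 + 1) - 8)² = (-1*2 - 8)² = (-2 - 8)² = (-10)² = 100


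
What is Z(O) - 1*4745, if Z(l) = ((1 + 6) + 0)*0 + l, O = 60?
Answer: -4685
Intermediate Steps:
Z(l) = l (Z(l) = (7 + 0)*0 + l = 7*0 + l = 0 + l = l)
Z(O) - 1*4745 = 60 - 1*4745 = 60 - 4745 = -4685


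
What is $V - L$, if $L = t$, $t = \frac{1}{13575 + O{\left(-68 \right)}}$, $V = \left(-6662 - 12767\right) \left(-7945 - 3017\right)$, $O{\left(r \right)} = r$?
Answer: $\frac{2876730287885}{13507} \approx 2.1298 \cdot 10^{8}$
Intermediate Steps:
$V = 212980698$ ($V = \left(-19429\right) \left(-10962\right) = 212980698$)
$t = \frac{1}{13507}$ ($t = \frac{1}{13575 - 68} = \frac{1}{13507} \approx 7.4036 \cdot 10^{-5}$)
$L = \frac{1}{13507} \approx 7.4036 \cdot 10^{-5}$
$V - L = 212980698 - \frac{1}{13507} = \frac{2876730287885}{13507}$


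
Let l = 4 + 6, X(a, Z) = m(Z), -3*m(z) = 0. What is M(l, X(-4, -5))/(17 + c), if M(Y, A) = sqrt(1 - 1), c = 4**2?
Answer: 0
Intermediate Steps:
m(z) = 0 (m(z) = -1/3*0 = 0)
X(a, Z) = 0
c = 16
l = 10
M(Y, A) = 0 (M(Y, A) = sqrt(0) = 0)
M(l, X(-4, -5))/(17 + c) = 0/(17 + 16) = 0/33 = (1/33)*0 = 0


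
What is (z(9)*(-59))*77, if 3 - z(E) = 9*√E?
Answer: 109032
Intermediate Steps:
z(E) = 3 - 9*√E
(z(9)*(-59))*77 = ((3 - 9*√9)*(-59))*77 = ((3 - 9*3)*(-59))*77 = ((3 - 27)*(-59))*77 = -24*(-59)*77 = 1416*77 = 109032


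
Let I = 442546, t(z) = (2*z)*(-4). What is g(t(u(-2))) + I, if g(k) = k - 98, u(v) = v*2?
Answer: 442480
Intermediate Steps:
u(v) = 2*v
t(z) = -8*z
g(k) = -98 + k
g(t(u(-2))) + I = (-98 - 16*(-2)) + 442546 = (-98 - 8*(-4)) + 442546 = (-98 + 32) + 442546 = -66 + 442546 = 442480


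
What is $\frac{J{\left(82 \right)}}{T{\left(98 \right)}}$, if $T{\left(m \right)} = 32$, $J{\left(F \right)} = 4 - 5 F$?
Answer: $- \frac{203}{16} \approx -12.688$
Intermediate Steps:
$\frac{J{\left(82 \right)}}{T{\left(98 \right)}} = \frac{4 - 410}{32} = \left(4 - 410\right) \frac{1}{32} = \left(-406\right) \frac{1}{32} = - \frac{203}{16}$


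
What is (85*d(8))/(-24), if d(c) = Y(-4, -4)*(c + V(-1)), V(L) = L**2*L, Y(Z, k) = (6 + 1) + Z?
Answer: -595/8 ≈ -74.375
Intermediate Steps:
Y(Z, k) = 7 + Z
V(L) = L**3
d(c) = -3 + 3*c (d(c) = (7 - 4)*(c + (-1)**3) = 3*(c - 1) = 3*(-1 + c) = -3 + 3*c)
(85*d(8))/(-24) = (85*(-3 + 3*8))/(-24) = (85*(-3 + 24))*(-1/24) = (85*21)*(-1/24) = 1785*(-1/24) = -595/8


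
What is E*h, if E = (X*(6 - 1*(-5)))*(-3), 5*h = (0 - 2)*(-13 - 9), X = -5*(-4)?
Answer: -5808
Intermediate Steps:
X = 20 (X = -1*(-20) = 20)
h = 44/5 (h = ((0 - 2)*(-13 - 9))/5 = (-2*(-22))/5 = (⅕)*44 = 44/5 ≈ 8.8000)
E = -660 (E = (20*(6 - 1*(-5)))*(-3) = (20*(6 + 5))*(-3) = (20*11)*(-3) = 220*(-3) = -660)
E*h = -660*44/5 = -5808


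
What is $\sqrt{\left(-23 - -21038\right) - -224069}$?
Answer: $2 \sqrt{61271} \approx 495.06$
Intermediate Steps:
$\sqrt{\left(-23 - -21038\right) - -224069} = \sqrt{\left(-23 + 21038\right) + \left(-1985 + 226054\right)} = \sqrt{21015 + 224069} = \sqrt{245084} = 2 \sqrt{61271}$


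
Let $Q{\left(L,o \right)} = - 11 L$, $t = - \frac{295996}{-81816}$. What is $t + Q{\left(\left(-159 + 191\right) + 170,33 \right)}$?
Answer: $- \frac{45374789}{20454} \approx -2218.4$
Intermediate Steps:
$t = \frac{73999}{20454}$ ($t = \left(-295996\right) \left(- \frac{1}{81816}\right) = \frac{73999}{20454} \approx 3.6178$)
$t + Q{\left(\left(-159 + 191\right) + 170,33 \right)} = \frac{73999}{20454} - 11 \left(\left(-159 + 191\right) + 170\right) = \frac{73999}{20454} - 11 \left(32 + 170\right) = \frac{73999}{20454} - 2222 = - \frac{45374789}{20454}$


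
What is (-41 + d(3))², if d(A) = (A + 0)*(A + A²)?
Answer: 25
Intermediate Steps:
d(A) = A*(A + A²)
(-41 + d(3))² = (-41 + 3²*(1 + 3))² = (-41 + 9*4)² = (-41 + 36)² = (-5)² = 25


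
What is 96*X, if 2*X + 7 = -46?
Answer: -2544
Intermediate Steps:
X = -53/2 (X = -7/2 + (½)*(-46) = -7/2 - 23 = -53/2 ≈ -26.500)
96*X = 96*(-53/2) = -2544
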